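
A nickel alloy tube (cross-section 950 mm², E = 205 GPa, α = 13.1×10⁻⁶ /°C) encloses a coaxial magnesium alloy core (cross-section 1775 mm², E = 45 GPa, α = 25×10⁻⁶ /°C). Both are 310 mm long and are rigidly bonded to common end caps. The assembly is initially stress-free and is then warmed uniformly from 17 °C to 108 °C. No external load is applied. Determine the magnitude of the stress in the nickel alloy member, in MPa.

Both members must finish at the same length. With the larger α, the magnesium alloy tends to over-expand; the plates restrain it, putting the magnesium alloy in compression and the nickel alloy in tension. With no external load the two internal forces are equal and opposite, magnitude P.
Equating the net (thermal + elastic) strains gives |α₁ − α₂|·ΔT = P·[1/(A₁E₁) + 1/(A₂E₂)].
|α₁ − α₂|·ΔT = 11.9×10⁻⁶ × 91 = 0.001083.
1/(A₁E₁) + 1/(A₂E₂) = 1/(950×205×10³) + 1/(1775×45×10³) = 1.765×10⁻⁸ N⁻¹.
P = 0.001083 / 1.765×10⁻⁸ = 61340 N = 61.34 kN.
σ_{nickel alloy} = P/A₁ = 61340/950 = 64.57 MPa, tensile.

σ ≈ 64.6 MPa (tensile)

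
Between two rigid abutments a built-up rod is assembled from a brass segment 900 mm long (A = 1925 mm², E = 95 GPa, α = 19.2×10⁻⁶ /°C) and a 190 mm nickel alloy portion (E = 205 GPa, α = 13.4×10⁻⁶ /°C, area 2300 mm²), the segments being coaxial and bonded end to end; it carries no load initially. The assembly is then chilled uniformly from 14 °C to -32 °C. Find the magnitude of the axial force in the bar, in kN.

If the supports were absent, the total length change would be Σ αᵢΔT Lᵢ = 19.2×10⁻⁶×46×900 + 13.4×10⁻⁶×46×190 = 0.912 mm.
The walls prevent any net length change, so an axial force P (same in every segment) develops. Compatibility: P · Σ Lᵢ/(AᵢEᵢ) = δ_free.
Σ Lᵢ/(AᵢEᵢ) = 900/(1925×95×10³) + 190/(2300×205×10³) = 5.324×10⁻⁶ mm/N.
P = 0.912 / 5.324×10⁻⁶ = 171300 N = 171.3 kN, tensile.

P ≈ 171 kN (tensile)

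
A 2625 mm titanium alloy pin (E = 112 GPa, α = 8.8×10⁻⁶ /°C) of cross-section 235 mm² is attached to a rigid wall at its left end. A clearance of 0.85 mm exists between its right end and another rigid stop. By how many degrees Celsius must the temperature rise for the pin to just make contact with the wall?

Contact occurs when the free expansion equals the gap: αΔT L = 0.85 mm.
So ΔT = g/(αL) = 0.85/(8.8×10⁻⁶ × 2625) = 36.8 °C.

ΔT ≈ 36.8 °C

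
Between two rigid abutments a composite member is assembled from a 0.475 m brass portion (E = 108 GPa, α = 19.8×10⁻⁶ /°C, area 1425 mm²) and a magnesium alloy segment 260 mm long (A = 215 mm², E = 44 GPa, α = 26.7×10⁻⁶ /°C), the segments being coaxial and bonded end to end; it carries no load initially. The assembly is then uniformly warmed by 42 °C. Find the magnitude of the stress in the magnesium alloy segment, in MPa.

σ ≈ 104 MPa (compressive)

If the supports were absent, the total length change would be Σ αᵢΔT Lᵢ = 19.8×10⁻⁶×42×475 + 26.7×10⁻⁶×42×260 = 0.6866 mm.
Since the ends are fixed, an axial force P builds up, equal in every segment, with P · Σ Lᵢ/(AᵢEᵢ) = δ_free.
The series flexibility is Σ Lᵢ/(AᵢEᵢ) = 475/(1425×108×10³) + 260/(215×44×10³) = 3.057×10⁻⁵ mm/N.
So P = 0.6866 / 3.057×10⁻⁵ = 22.46 kN, compressive.
σ_{magnesium alloy} = P / A = 22460 / 215 = 104.5 MPa.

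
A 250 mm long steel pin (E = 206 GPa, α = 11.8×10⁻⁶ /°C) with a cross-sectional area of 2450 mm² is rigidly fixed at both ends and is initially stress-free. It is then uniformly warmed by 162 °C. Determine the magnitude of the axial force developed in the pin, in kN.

P ≈ 965 kN (compressive)

With zero net strain, σ = E·αΔT = 206 GPa × 11.8×10⁻⁶ × 162 = 393.8 MPa.
P = AEαΔT = 2450 × 206×10³ × 11.8×10⁻⁶ × 162 = 964.8 kN (compressive).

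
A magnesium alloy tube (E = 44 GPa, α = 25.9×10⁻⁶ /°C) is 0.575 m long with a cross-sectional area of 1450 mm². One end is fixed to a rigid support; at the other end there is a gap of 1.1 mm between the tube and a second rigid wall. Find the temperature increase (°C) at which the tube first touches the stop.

The gap closes when αΔT L = 1.1 mm, since the tube is still unstressed at that instant.
So ΔT = g/(αL) = 1.1/(25.9×10⁻⁶ × 575) = 73.86 °C.

ΔT ≈ 73.9 °C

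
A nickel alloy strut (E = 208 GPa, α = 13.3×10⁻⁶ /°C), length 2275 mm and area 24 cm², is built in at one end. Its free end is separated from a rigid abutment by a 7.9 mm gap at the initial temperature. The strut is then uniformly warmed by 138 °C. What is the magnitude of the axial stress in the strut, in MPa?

Free thermal elongation = αΔT L = 13.3×10⁻⁶ × 138 × 2275 = 4.176 mm.
This is smaller than the 7.9 mm clearance, so the strut expands freely without reaching the stop — the stress is zero.

σ ≈ 0 MPa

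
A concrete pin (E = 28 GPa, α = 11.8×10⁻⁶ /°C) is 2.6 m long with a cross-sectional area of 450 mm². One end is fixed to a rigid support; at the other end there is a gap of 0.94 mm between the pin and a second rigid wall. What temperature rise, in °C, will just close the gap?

Contact occurs when the free expansion equals the gap: αΔT L = 0.94 mm.
ΔT = 0.94 / (11.8×10⁻⁶ × 2600) = 30.64 °C.

ΔT ≈ 30.6 °C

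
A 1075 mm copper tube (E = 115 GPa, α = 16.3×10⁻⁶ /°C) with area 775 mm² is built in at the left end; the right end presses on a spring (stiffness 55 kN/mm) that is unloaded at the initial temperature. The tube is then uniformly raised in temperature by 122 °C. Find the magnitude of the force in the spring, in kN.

Free thermal expansion: δ_free = αΔT L = 16.3×10⁻⁶ × 122 × 1075 = 2.138 mm.
Let P be the compressive force at the spring. The tube shortens elastically by PL/(AE) and the spring compresses by P/k; together these equal δ_free.
So P = δ_free / [L/(AE) + 1/k] = 2.138 / [ 1075/(775×115×10³) + 1/(55×10³) ].
P = 2.138 / 3.024×10⁻⁵ = 70680 N.

P ≈ 70.7 kN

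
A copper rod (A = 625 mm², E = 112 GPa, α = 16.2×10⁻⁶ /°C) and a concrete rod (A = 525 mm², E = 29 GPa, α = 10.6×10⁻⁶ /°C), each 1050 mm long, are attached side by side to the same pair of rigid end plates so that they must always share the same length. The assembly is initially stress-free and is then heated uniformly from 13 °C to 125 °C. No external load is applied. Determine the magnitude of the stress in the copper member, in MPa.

σ ≈ 12.5 MPa (compressive)

The copper has the larger α, so on heating it would change length more than the concrete if both were free. The rigid plates force a common final length, so the copper is put into compression and the concrete into tension, with equal and opposite forces P (no external load).
Equating the net (thermal + elastic) strains gives |α₁ − α₂|·ΔT = P·[1/(A₁E₁) + 1/(A₂E₂)].
|α₁ − α₂|·ΔT = 5.6×10⁻⁶ × 112 = 0.0006272.
1/(A₁E₁) + 1/(A₂E₂) = 1/(625×112×10³) + 1/(525×29×10³) = 7.997×10⁻⁸ N⁻¹.
P = 0.0006272 / 7.997×10⁻⁸ = 7843 N = 7.843 kN.
σ_{copper} = P/A₁ = 7843/625 = 12.55 MPa, compressive.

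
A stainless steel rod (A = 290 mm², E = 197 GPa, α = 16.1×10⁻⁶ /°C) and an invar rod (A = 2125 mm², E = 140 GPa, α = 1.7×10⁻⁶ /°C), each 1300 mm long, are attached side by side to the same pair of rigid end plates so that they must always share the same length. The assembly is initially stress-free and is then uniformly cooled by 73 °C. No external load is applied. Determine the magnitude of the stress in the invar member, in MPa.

The stainless steel has the larger α, so on cooling it would change length more than the invar if both were free. The rigid plates force a common final length, so the stainless steel is put into tension and the invar into compression, with equal and opposite forces P (no external load).
Compatibility of the two members (thermal + elastic change equal): (α₁ − α₂)ΔT = P·[1/(A₁E₁) + 1/(A₂E₂)].
|α₁ − α₂|·ΔT = 14.4×10⁻⁶ × 73 = 0.001051.
1/(A₁E₁) + 1/(A₂E₂) = 1/(290×197×10³) + 1/(2125×140×10³) = 2.087×10⁻⁸ N⁻¹.
So P = 0.001051 / 2.087×10⁻⁸ = 50.38 kN.
σ_{invar} = P/A₂ = 50380/2125 = 23.71 MPa, compressive.

σ ≈ 23.7 MPa (compressive)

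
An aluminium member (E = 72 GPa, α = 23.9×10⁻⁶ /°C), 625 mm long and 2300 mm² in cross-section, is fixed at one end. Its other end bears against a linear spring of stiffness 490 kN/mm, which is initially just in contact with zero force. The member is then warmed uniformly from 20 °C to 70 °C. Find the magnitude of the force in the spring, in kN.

The unrestrained thermal change is αΔT L = 23.9×10⁻⁶ × 50 × 625 = 0.7469 mm.
Let P be the compressive force at the spring. The member shortens elastically by PL/(AE) and the spring compresses by P/k; together these equal δ_free.
So P = δ_free / [L/(AE) + 1/k] = 0.7469 / [ 625/(2300×72×10³) + 1/(490×10³) ].
P = 0.7469 / 5.815×10⁻⁶ = 128400 N.

P ≈ 128 kN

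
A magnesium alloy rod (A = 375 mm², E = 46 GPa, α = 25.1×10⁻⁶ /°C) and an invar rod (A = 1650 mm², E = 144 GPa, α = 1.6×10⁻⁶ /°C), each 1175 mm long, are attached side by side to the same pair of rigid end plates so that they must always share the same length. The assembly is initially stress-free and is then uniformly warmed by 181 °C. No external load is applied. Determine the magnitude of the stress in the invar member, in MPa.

The magnesium alloy has the larger α, so on heating it would change length more than the invar if both were free. The rigid plates force a common final length, so the magnesium alloy is put into compression and the invar into tension, with equal and opposite forces P (no external load).
Equating the net (thermal + elastic) strains gives |α₁ − α₂|·ΔT = P·[1/(A₁E₁) + 1/(A₂E₂)].
|α₁ − α₂|·ΔT = 23.5×10⁻⁶ × 181 = 0.004253.
1/(A₁E₁) + 1/(A₂E₂) = 1/(375×46×10³) + 1/(1650×144×10³) = 6.218×10⁻⁸ N⁻¹.
So P = 0.004253 / 6.218×10⁻⁸ = 68.41 kN.
σ_{invar} = P/A₂ = 68410/1650 = 41.46 MPa, tensile.

σ ≈ 41.5 MPa (tensile)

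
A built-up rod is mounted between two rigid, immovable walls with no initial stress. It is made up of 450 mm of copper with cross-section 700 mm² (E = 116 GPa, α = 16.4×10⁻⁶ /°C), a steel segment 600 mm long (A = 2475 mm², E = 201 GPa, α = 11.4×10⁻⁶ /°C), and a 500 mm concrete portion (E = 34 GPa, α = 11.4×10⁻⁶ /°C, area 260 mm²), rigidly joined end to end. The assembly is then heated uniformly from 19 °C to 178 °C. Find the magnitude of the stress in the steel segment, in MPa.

If the supports were absent, the total length change would be Σ αᵢΔT Lᵢ = 16.4×10⁻⁶×159×450 + 11.4×10⁻⁶×159×600 + 11.4×10⁻⁶×159×500 = 3.167 mm.
Since the ends are fixed, an axial force P builds up, equal in every segment, with P · Σ Lᵢ/(AᵢEᵢ) = δ_free.
The series flexibility is Σ Lᵢ/(AᵢEᵢ) = 450/(700×116×10³) + 600/(2475×201×10³) + 500/(260×34×10³) = 6.331×10⁻⁵ mm/N.
Hence P = δ_free / Σ(L/AE) = 3.167/6.331×10⁻⁵ = 50.03 kN (compressive).
σ_{steel} = P / A = 50030 / 2475 = 20.21 MPa.

σ ≈ 20.2 MPa (compressive)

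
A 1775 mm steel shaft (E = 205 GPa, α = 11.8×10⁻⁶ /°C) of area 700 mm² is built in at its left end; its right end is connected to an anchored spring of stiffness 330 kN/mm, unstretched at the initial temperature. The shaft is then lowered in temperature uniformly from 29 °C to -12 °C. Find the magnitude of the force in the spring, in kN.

P ≈ 55.8 kN

If the spring were absent the shaft would shorten by αΔT L = 11.8×10⁻⁶ × 41 × 1775 = 0.8587 mm.
Let P be the tensile force in the spring. The shaft extends elastically by PL/(AE) and the spring stretches by P/k; together these equal δ_free.
P [ L/(AE) + 1/k ] = δ_free → P [ 1775/(700×205×10³) + 1/(330×10³) ] = 0.8587.
P = 0.8587 / 1.54×10⁻⁵ = 55760 N.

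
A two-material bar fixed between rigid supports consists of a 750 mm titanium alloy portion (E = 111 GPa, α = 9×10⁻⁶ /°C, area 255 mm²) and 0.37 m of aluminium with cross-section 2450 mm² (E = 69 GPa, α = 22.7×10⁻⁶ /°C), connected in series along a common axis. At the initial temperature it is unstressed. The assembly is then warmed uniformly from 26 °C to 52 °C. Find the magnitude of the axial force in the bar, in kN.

P ≈ 13.7 kN (compressive)

With the walls removed the bar would change length by δ_free = Σ αᵢΔT Lᵢ = 9×10⁻⁶×26×750 + 22.7×10⁻⁶×26×370 = 0.3939 mm.
The rigid supports impose zero overall length change; the single axial force P common to all segments must satisfy P Σ Lᵢ/(AᵢEᵢ) = δ_free.
Σ Lᵢ/(AᵢEᵢ) = 750/(255×111×10³) + 370/(2450×69×10³) = 2.869×10⁻⁵ mm/N.
So P = 0.3939 / 2.869×10⁻⁵ = 13.73 kN, compressive.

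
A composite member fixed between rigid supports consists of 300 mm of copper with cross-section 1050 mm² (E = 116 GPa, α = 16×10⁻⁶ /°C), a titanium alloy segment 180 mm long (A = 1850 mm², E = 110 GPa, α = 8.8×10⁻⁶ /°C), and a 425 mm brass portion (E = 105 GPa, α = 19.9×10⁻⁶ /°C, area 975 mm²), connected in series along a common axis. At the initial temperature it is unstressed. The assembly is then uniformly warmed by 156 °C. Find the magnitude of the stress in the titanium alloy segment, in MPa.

With the walls removed the bar would change length by δ_free = Σ αᵢΔT Lᵢ = 16×10⁻⁶×156×300 + 8.8×10⁻⁶×156×180 + 19.9×10⁻⁶×156×425 = 2.315 mm.
The rigid supports impose zero overall length change; the single axial force P common to all segments must satisfy P Σ Lᵢ/(AᵢEᵢ) = δ_free.
Σ Lᵢ/(AᵢEᵢ) = 300/(1050×116×10³) + 180/(1850×110×10³) + 425/(975×105×10³) = 7.499×10⁻⁶ mm/N.
P = 2.315 / 7.499×10⁻⁶ = 308700 N = 308.7 kN, compressive.
σ_{titanium alloy} = P / A = 308700 / 1850 = 166.9 MPa.

σ ≈ 167 MPa (compressive)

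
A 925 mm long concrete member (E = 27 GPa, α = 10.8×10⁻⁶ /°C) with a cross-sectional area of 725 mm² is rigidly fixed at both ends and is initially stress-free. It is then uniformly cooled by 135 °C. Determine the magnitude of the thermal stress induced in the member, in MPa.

Because both ends are immovable the net strain is zero, and the suppressed thermal strain is αΔT = 10.8×10⁻⁶ × 135 = 1458×10⁻⁶.
The stress required to suppress this strain is σ = Eε = 27×10³ × 1458×10⁻⁶ = 39.37 MPa, tensile since the member is trying to contract.

σ ≈ 39.4 MPa (tensile)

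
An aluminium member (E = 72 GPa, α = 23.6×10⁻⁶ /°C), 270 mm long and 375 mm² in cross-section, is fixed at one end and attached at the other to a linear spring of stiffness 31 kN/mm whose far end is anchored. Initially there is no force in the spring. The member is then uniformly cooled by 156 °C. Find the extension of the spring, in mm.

δ ≈ 0.759 mm

If the spring were absent the member would shorten by αΔT L = 23.6×10⁻⁶ × 156 × 270 = 0.994 mm.
Let P be the tensile force in the spring. The member extends elastically by PL/(AE) and the spring stretches by P/k; together these equal δ_free.
P [ L/(AE) + 1/k ] = δ_free → P [ 270/(375×72×10³) + 1/(31×10³) ] = 0.994.
P = 0.994 / 4.226×10⁻⁵ = 23520 N.
Spring extension = P/k = 23520/(31×10³) = 0.7588 mm.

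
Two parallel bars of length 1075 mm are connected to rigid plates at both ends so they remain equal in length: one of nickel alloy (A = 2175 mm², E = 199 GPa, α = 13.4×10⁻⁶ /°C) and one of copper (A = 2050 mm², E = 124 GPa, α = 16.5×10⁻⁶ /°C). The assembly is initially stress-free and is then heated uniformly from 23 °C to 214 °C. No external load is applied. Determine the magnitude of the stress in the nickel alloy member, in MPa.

σ ≈ 43.6 MPa (tensile)

Equilibrium of a rigid end plate with no external load gives equal and opposite internal forces ±P in the two members. Since α_{copper} > α_{nickel alloy}, heating drives the copper into compression and the nickel alloy into tension.
Compatibility of the two members (thermal + elastic change equal): (α₁ − α₂)ΔT = P·[1/(A₁E₁) + 1/(A₂E₂)].
|α₁ − α₂|·ΔT = 3.1×10⁻⁶ × 191 = 0.0005921.
1/(A₁E₁) + 1/(A₂E₂) = 1/(2175×199×10³) + 1/(2050×124×10³) = 6.244×10⁻⁹ N⁻¹.
P = 0.0005921 / 6.244×10⁻⁹ = 94820 N = 94.82 kN.
σ_{nickel alloy} = P/A₁ = 94820/2175 = 43.6 MPa, tensile.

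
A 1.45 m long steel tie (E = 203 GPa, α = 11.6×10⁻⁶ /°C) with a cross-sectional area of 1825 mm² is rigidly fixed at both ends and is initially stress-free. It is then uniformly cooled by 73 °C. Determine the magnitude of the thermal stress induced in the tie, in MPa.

σ ≈ 172 MPa (tensile)

With length fixed, the mechanical strain must cancel the thermal strain αΔT = 11.6×10⁻⁶ × 73 = 846.8×10⁻⁶.
The stress required to suppress this strain is σ = Eε = 203×10³ × 846.8×10⁻⁶ = 171.9 MPa, tensile since the tie is trying to contract.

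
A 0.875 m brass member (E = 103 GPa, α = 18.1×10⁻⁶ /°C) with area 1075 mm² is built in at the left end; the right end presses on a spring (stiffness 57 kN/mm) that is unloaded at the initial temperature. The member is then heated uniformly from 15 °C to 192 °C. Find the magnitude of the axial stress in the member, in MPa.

The unrestrained thermal change is αΔT L = 18.1×10⁻⁶ × 177 × 875 = 2.803 mm.
With a force P in the spring, the elastic change of the member is PL/(AE) and that of the spring is P/k; compatibility requires their sum to equal δ_free.
P [ L/(AE) + 1/k ] = δ_free → P [ 875/(1075×103×10³) + 1/(57×10³) ] = 2.803.
P = 2.803 / 2.545×10⁻⁵ = 110200 N.
σ = P/A = 110200/1075 = 102.5 MPa.

σ ≈ 102 MPa (compressive)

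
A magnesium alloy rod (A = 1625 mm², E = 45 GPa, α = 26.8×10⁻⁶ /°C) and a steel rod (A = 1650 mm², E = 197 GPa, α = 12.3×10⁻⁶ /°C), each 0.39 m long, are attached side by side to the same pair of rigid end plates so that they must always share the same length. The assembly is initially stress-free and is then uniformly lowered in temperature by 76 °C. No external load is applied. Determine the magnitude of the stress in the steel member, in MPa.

σ ≈ 39.9 MPa (compressive)

Both members must finish at the same length. With the larger α, the magnesium alloy tends to over-contract; the plates restrain it, putting the magnesium alloy in tension and the steel in compression. With no external load the two internal forces are equal and opposite, magnitude P.
Setting the final lengths equal and cancelling L: (α₁ − α₂)ΔT = P/(A₁E₁) + P/(A₂E₂).
|α₁ − α₂|·ΔT = 14.5×10⁻⁶ × 76 = 0.001102.
1/(A₁E₁) + 1/(A₂E₂) = 1/(1625×45×10³) + 1/(1650×197×10³) = 1.675×10⁻⁸ N⁻¹.
So P = 0.001102 / 1.675×10⁻⁸ = 65.78 kN.
σ_{steel} = P/A₂ = 65780/1650 = 39.87 MPa, compressive.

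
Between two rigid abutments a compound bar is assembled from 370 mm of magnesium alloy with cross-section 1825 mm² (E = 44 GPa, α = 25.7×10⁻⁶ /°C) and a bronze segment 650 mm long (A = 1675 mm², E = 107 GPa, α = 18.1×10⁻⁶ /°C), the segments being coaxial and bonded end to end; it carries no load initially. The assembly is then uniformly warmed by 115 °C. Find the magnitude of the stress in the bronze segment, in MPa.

σ ≈ 177 MPa (compressive)

With the walls removed the bar would change length by δ_free = Σ αᵢΔT Lᵢ = 25.7×10⁻⁶×115×370 + 18.1×10⁻⁶×115×650 = 2.447 mm.
Since the ends are fixed, an axial force P builds up, equal in every segment, with P · Σ Lᵢ/(AᵢEᵢ) = δ_free.
The series flexibility is Σ Lᵢ/(AᵢEᵢ) = 370/(1825×44×10³) + 650/(1675×107×10³) = 8.234×10⁻⁶ mm/N.
Hence P = δ_free / Σ(L/AE) = 2.447/8.234×10⁻⁶ = 297.1 kN (compressive).
σ_{bronze} = P / A = 297100 / 1675 = 177.4 MPa.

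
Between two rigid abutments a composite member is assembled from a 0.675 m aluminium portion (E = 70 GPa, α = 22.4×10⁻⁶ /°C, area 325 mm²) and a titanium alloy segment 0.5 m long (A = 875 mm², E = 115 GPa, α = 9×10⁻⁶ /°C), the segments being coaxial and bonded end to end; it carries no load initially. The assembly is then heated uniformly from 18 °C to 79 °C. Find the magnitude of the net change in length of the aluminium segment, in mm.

|ΔL| ≈ 0.103 mm

Free thermal expansion of the whole bar: Σ αᵢΔT Lᵢ = 22.4×10⁻⁶×61×675 + 9×10⁻⁶×61×500 = 1.197 mm.
Since the ends are fixed, an axial force P builds up, equal in every segment, with P · Σ Lᵢ/(AᵢEᵢ) = δ_free.
The series flexibility is Σ Lᵢ/(AᵢEᵢ) = 675/(325×70×10³) + 500/(875×115×10³) = 3.464×10⁻⁵ mm/N.
So P = 1.197 / 3.464×10⁻⁵ = 34.55 kN, compressive.
For the aluminium segment, free thermal change = 22.4×10⁻⁶×61×675 = 0.9223 mm and elastic change from P = 34550×675/(325×70×10³) = 1.025 mm; these oppose, so the net change is 0.103 mm (segment shortens).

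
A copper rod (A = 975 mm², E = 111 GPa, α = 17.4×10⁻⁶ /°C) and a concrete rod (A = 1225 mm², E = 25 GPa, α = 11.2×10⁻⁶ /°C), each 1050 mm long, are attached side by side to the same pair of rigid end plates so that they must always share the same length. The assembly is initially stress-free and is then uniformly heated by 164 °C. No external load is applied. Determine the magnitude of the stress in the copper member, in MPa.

Equilibrium of a rigid end plate with no external load gives equal and opposite internal forces ±P in the two members. Since α_{copper} > α_{concrete}, heating drives the copper into compression and the concrete into tension.
Equating the net (thermal + elastic) strains gives |α₁ − α₂|·ΔT = P·[1/(A₁E₁) + 1/(A₂E₂)].
|α₁ − α₂|·ΔT = 6.2×10⁻⁶ × 164 = 0.001017.
1/(A₁E₁) + 1/(A₂E₂) = 1/(975×111×10³) + 1/(1225×25×10³) = 4.189×10⁻⁸ N⁻¹.
P = 0.001017 / 4.189×10⁻⁸ = 24270 N = 24.27 kN.
σ_{copper} = P/A₁ = 24270/975 = 24.89 MPa, compressive.

σ ≈ 24.9 MPa (compressive)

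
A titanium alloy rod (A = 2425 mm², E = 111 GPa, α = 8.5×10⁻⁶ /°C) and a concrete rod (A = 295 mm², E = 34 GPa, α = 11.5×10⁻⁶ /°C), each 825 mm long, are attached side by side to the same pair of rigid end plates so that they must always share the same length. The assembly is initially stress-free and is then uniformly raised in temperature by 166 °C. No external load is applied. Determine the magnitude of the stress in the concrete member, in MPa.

σ ≈ 16.3 MPa (compressive)

The concrete has the larger α, so on heating it would change length more than the titanium alloy if both were free. The rigid plates force a common final length, so the concrete is put into compression and the titanium alloy into tension, with equal and opposite forces P (no external load).
Compatibility of the two members (thermal + elastic change equal): (α₁ − α₂)ΔT = P·[1/(A₁E₁) + 1/(A₂E₂)].
|α₁ − α₂|·ΔT = 3×10⁻⁶ × 166 = 0.000498.
1/(A₁E₁) + 1/(A₂E₂) = 1/(2425×111×10³) + 1/(295×34×10³) = 1.034×10⁻⁷ N⁻¹.
P = 0.000498 / 1.034×10⁻⁷ = 4816 N = 4.816 kN.
σ_{concrete} = P/A₂ = 4816/295 = 16.32 MPa, compressive.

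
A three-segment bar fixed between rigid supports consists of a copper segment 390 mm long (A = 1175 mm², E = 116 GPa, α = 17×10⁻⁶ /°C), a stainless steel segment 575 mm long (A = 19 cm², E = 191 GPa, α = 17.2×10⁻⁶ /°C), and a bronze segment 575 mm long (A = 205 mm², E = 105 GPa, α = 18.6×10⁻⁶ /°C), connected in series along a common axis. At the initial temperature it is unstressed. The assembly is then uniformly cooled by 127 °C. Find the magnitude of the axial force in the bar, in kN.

With the walls removed the bar would change length by δ_free = Σ αᵢΔT Lᵢ = 17×10⁻⁶×127×390 + 17.2×10⁻⁶×127×575 + 18.6×10⁻⁶×127×575 = 3.456 mm.
Since the ends are fixed, an axial force P builds up, equal in every segment, with P · Σ Lᵢ/(AᵢEᵢ) = δ_free.
Σ Lᵢ/(AᵢEᵢ) = 390/(1175×116×10³) + 575/(1900×191×10³) + 575/(205×105×10³) = 3.116×10⁻⁵ mm/N.
Hence P = δ_free / Σ(L/AE) = 3.456/3.116×10⁻⁵ = 110.9 kN (tensile).

P ≈ 111 kN (tensile)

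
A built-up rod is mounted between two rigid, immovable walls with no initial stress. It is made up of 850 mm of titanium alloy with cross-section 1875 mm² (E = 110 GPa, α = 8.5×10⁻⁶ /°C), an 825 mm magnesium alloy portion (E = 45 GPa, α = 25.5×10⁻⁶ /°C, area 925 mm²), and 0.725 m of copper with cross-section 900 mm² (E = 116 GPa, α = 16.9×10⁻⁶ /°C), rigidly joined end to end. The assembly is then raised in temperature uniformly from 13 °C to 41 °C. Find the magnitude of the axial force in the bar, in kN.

P ≈ 36.7 kN (compressive)

If the supports were absent, the total length change would be Σ αᵢΔT Lᵢ = 8.5×10⁻⁶×28×850 + 25.5×10⁻⁶×28×825 + 16.9×10⁻⁶×28×725 = 1.134 mm.
The rigid supports impose zero overall length change; the single axial force P common to all segments must satisfy P Σ Lᵢ/(AᵢEᵢ) = δ_free.
Σ Lᵢ/(AᵢEᵢ) = 850/(1875×110×10³) + 825/(925×45×10³) + 725/(900×116×10³) = 3.089×10⁻⁵ mm/N.
Hence P = δ_free / Σ(L/AE) = 1.134/3.089×10⁻⁵ = 36.73 kN (compressive).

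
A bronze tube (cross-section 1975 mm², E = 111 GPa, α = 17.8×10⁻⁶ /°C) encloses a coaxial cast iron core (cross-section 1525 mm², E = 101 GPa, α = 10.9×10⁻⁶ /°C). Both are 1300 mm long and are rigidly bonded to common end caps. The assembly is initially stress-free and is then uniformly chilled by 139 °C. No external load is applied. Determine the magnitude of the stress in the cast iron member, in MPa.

Equilibrium of a rigid end plate with no external load gives equal and opposite internal forces ±P in the two members. Since α_{bronze} > α_{cast iron}, cooling drives the bronze into tension and the cast iron into compression.
Compatibility of the two members (thermal + elastic change equal): (α₁ − α₂)ΔT = P·[1/(A₁E₁) + 1/(A₂E₂)].
|α₁ − α₂|·ΔT = 6.9×10⁻⁶ × 139 = 0.0009591.
1/(A₁E₁) + 1/(A₂E₂) = 1/(1975×111×10³) + 1/(1525×101×10³) = 1.105×10⁻⁸ N⁻¹.
So P = 0.0009591 / 1.105×10⁻⁸ = 86.77 kN.
σ_{cast iron} = P/A₂ = 86770/1525 = 56.9 MPa, compressive.

σ ≈ 56.9 MPa (compressive)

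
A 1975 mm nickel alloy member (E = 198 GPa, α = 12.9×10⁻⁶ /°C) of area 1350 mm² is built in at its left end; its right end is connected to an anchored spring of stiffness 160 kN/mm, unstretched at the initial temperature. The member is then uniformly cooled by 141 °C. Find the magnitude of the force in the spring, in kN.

P ≈ 263 kN

Free thermal contraction: δ_free = αΔT L = 12.9×10⁻⁶ × 141 × 1975 = 3.592 mm.
Let P be the tensile force in the spring. The member extends elastically by PL/(AE) and the spring stretches by P/k; together these equal δ_free.
P [ L/(AE) + 1/k ] = δ_free → P [ 1975/(1350×198×10³) + 1/(160×10³) ] = 3.592.
P = 3.592 / 1.364×10⁻⁵ = 263400 N.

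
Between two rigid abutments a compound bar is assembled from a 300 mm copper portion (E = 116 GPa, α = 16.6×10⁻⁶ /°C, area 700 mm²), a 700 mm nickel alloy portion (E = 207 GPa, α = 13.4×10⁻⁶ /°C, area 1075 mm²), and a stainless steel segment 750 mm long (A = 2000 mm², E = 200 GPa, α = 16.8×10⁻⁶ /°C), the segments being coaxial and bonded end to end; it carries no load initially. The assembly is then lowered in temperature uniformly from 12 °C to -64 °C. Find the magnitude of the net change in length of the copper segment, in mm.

|ΔL| ≈ 0.49 mm

Free thermal contraction of the whole bar: Σ αᵢΔT Lᵢ = 16.6×10⁻⁶×76×300 + 13.4×10⁻⁶×76×700 + 16.8×10⁻⁶×76×750 = 2.049 mm.
The walls prevent any net length change, so an axial force P (same in every segment) develops. Compatibility: P · Σ Lᵢ/(AᵢEᵢ) = δ_free.
Σ Lᵢ/(AᵢEᵢ) = 300/(700×116×10³) + 700/(1075×207×10³) + 750/(2000×200×10³) = 8.715×10⁻⁶ mm/N.
So P = 2.049 / 8.715×10⁻⁶ = 235.1 kN, tensile.
For the copper segment, free thermal change = 16.6×10⁻⁶×76×300 = 0.3785 mm and elastic change from P = 235100×300/(700×116×10³) = 0.8686 mm; these oppose, so the net change is 0.49 mm (segment lengthens).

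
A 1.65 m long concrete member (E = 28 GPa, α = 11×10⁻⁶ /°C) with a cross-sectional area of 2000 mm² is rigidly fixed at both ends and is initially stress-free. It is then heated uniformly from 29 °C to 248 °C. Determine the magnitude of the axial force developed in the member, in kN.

P ≈ 135 kN (compressive)

With zero net strain, σ = E·αΔT = 28 GPa × 11×10⁻⁶ × 219 = 67.45 MPa.
Axial force P = σA = 67.45 × 2000 = 134900 N = 134.9 kN, compressive.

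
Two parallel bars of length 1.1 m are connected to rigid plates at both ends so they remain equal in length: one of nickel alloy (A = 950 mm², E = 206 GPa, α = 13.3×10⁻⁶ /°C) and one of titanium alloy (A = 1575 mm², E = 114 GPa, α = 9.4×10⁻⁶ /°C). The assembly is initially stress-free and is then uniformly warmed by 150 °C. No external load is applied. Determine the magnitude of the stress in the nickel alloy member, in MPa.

σ ≈ 57.7 MPa (compressive)

Equilibrium of a rigid end plate with no external load gives equal and opposite internal forces ±P in the two members. Since α_{nickel alloy} > α_{titanium alloy}, heating drives the nickel alloy into compression and the titanium alloy into tension.
Compatibility of the two members (thermal + elastic change equal): (α₁ − α₂)ΔT = P·[1/(A₁E₁) + 1/(A₂E₂)].
|α₁ − α₂|·ΔT = 3.9×10⁻⁶ × 150 = 0.000585.
1/(A₁E₁) + 1/(A₂E₂) = 1/(950×206×10³) + 1/(1575×114×10³) = 1.068×10⁻⁸ N⁻¹.
P = 0.000585 / 1.068×10⁻⁸ = 54780 N = 54.78 kN.
σ_{nickel alloy} = P/A₁ = 54780/950 = 57.66 MPa, compressive.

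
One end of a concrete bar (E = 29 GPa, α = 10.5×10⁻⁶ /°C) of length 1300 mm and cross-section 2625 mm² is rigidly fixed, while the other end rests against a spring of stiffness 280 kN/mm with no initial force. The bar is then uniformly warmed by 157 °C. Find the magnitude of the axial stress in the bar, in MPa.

The unrestrained thermal change is αΔT L = 10.5×10⁻⁶ × 157 × 1300 = 2.143 mm.
Let P be the compressive force at the spring. The bar shortens elastically by PL/(AE) and the spring compresses by P/k; together these equal δ_free.
P [ L/(AE) + 1/k ] = δ_free → P [ 1300/(2625×29×10³) + 1/(280×10³) ] = 2.143.
P = 2.143 / 2.065×10⁻⁵ = 103800 N.
σ = P/A = 103800/2625 = 39.54 MPa.

σ ≈ 39.5 MPa (compressive)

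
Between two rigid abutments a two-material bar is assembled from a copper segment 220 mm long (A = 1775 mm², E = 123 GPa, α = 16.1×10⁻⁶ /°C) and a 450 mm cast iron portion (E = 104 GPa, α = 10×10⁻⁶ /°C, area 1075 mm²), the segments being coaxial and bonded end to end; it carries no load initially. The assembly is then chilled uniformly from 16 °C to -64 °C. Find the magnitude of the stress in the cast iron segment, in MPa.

σ ≈ 119 MPa (tensile)

Free thermal contraction of the whole bar: Σ αᵢΔT Lᵢ = 16.1×10⁻⁶×80×220 + 10×10⁻⁶×80×450 = 0.6434 mm.
Since the ends are fixed, an axial force P builds up, equal in every segment, with P · Σ Lᵢ/(AᵢEᵢ) = δ_free.
Σ Lᵢ/(AᵢEᵢ) = 220/(1775×123×10³) + 450/(1075×104×10³) = 5.033×10⁻⁶ mm/N.
Hence P = δ_free / Σ(L/AE) = 0.6434/5.033×10⁻⁶ = 127.8 kN (tensile).
σ_{cast iron} = P / A = 127800 / 1075 = 118.9 MPa.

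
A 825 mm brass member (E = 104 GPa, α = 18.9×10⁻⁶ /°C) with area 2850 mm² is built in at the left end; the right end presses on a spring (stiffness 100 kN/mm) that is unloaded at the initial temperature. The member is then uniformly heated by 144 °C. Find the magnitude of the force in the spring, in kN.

Free thermal expansion: δ_free = αΔT L = 18.9×10⁻⁶ × 144 × 825 = 2.245 mm.
With a force P in the spring, the elastic change of the member is PL/(AE) and that of the spring is P/k; compatibility requires their sum to equal δ_free.
P [ L/(AE) + 1/k ] = δ_free → P [ 825/(2850×104×10³) + 1/(100×10³) ] = 2.245.
P = 2.245 / 1.278×10⁻⁵ = 175600 N.

P ≈ 176 kN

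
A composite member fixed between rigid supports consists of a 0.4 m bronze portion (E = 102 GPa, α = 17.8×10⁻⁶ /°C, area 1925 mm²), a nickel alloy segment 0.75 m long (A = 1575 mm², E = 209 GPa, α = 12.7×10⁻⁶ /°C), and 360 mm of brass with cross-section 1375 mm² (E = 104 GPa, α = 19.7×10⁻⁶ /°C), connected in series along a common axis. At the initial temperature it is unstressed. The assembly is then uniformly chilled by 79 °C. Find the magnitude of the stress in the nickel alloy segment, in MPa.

If the supports were absent, the total length change would be Σ αᵢΔT Lᵢ = 17.8×10⁻⁶×79×400 + 12.7×10⁻⁶×79×750 + 19.7×10⁻⁶×79×360 = 1.875 mm.
The walls prevent any net length change, so an axial force P (same in every segment) develops. Compatibility: P · Σ Lᵢ/(AᵢEᵢ) = δ_free.
The series flexibility is Σ Lᵢ/(AᵢEᵢ) = 400/(1925×102×10³) + 750/(1575×209×10³) + 360/(1375×104×10³) = 6.833×10⁻⁶ mm/N.
Hence P = δ_free / Σ(L/AE) = 1.875/6.833×10⁻⁶ = 274.4 kN (tensile).
σ_{nickel alloy} = P / A = 274400 / 1575 = 174.2 MPa.

σ ≈ 174 MPa (tensile)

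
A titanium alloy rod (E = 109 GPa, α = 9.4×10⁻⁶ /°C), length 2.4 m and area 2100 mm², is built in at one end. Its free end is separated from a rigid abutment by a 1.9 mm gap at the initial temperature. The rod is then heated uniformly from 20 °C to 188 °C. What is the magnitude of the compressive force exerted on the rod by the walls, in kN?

P ≈ 180 kN

Unrestrained expansion: δ_free = αΔT L = 9.4×10⁻⁶ × 168 × 2400 = 3.79 mm.
The gap closes (δ_free > 1.9 mm) and the wall then resists a further 3.79 − 1.9 = 1.89 mm of expansion.
So σ = E(δ_free − g)/L = 109×10³ × 1.89/2400 = 85.84 MPa.
Force on the wall = σA = 85.84 × 2100 mm² = 180.3 kN.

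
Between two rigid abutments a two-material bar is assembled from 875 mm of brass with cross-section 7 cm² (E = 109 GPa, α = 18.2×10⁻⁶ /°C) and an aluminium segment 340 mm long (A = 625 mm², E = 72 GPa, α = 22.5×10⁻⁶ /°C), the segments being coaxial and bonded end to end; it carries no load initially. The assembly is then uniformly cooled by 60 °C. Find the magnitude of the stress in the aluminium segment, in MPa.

If the supports were absent, the total length change would be Σ αᵢΔT Lᵢ = 18.2×10⁻⁶×60×875 + 22.5×10⁻⁶×60×340 = 1.414 mm.
Since the ends are fixed, an axial force P builds up, equal in every segment, with P · Σ Lᵢ/(AᵢEᵢ) = δ_free.
The series flexibility is Σ Lᵢ/(AᵢEᵢ) = 875/(700×109×10³) + 340/(625×72×10³) = 1.902×10⁻⁵ mm/N.
P = 1.414 / 1.902×10⁻⁵ = 74360 N = 74.36 kN, tensile.
σ_{aluminium} = P / A = 74360 / 625 = 119 MPa.

σ ≈ 119 MPa (tensile)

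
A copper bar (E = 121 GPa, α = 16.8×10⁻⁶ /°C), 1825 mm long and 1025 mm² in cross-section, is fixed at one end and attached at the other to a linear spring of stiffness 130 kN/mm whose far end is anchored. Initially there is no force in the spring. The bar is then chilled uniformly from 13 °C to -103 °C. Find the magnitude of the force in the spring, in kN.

The unrestrained thermal change is αΔT L = 16.8×10⁻⁶ × 116 × 1825 = 3.557 mm.
Let P be the tensile force in the spring. The bar extends elastically by PL/(AE) and the spring stretches by P/k; together these equal δ_free.
P [ L/(AE) + 1/k ] = δ_free → P [ 1825/(1025×121×10³) + 1/(130×10³) ] = 3.557.
P = 3.557 / 2.241×10⁻⁵ = 158700 N.

P ≈ 159 kN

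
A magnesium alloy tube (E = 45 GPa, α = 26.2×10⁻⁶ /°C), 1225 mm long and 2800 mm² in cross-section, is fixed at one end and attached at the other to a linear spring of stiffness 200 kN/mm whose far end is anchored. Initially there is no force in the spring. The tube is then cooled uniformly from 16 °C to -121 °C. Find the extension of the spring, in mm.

Free thermal contraction: δ_free = αΔT L = 26.2×10⁻⁶ × 137 × 1225 = 4.397 mm.
With a force P in the spring, the elastic change of the tube is PL/(AE) and that of the spring is P/k; compatibility requires their sum to equal δ_free.
P [ L/(AE) + 1/k ] = δ_free → P [ 1225/(2800×45×10³) + 1/(200×10³) ] = 4.397.
P = 4.397 / 1.472×10⁻⁵ = 298700 N.
Spring extension = P/k = 298700/(200×10³) = 1.493 mm.

δ ≈ 1.49 mm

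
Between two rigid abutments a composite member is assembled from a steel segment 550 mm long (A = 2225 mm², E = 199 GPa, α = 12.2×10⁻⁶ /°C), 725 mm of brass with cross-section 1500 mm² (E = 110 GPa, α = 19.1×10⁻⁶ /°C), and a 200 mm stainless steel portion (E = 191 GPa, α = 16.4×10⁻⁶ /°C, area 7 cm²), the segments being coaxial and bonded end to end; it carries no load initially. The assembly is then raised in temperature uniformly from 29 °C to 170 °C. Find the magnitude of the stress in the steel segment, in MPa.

σ ≈ 212 MPa (compressive)

If the supports were absent, the total length change would be Σ αᵢΔT Lᵢ = 12.2×10⁻⁶×141×550 + 19.1×10⁻⁶×141×725 + 16.4×10⁻⁶×141×200 = 3.361 mm.
The walls prevent any net length change, so an axial force P (same in every segment) develops. Compatibility: P · Σ Lᵢ/(AᵢEᵢ) = δ_free.
Σ Lᵢ/(AᵢEᵢ) = 550/(2225×199×10³) + 725/(1500×110×10³) + 200/(700×191×10³) = 7.132×10⁻⁶ mm/N.
Hence P = δ_free / Σ(L/AE) = 3.361/7.132×10⁻⁶ = 471.3 kN (compressive).
σ_{steel} = P / A = 471300 / 2225 = 211.8 MPa.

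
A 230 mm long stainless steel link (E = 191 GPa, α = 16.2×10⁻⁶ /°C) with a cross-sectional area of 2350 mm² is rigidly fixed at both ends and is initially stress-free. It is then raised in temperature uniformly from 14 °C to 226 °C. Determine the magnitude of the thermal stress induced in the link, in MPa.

σ ≈ 656 MPa (compressive)

The supports are rigid, so the total axial strain is zero. The restrained thermal strain is ε = αΔT = 16.2×10⁻⁶ × 212 = 3434.4×10⁻⁶.
The stress required to suppress this strain is σ = Eε = 191×10³ × 3434.4×10⁻⁶ = 656 MPa, compressive since the link is trying to expand.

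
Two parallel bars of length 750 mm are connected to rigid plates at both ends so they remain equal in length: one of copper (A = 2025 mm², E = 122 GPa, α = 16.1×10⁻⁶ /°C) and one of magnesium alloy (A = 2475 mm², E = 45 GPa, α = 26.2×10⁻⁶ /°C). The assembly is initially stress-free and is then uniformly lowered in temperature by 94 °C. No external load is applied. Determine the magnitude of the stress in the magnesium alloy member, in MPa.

Equilibrium of a rigid end plate with no external load gives equal and opposite internal forces ±P in the two members. Since α_{magnesium alloy} > α_{copper}, cooling drives the magnesium alloy into tension and the copper into compression.
Equating the net (thermal + elastic) strains gives |α₁ − α₂|·ΔT = P·[1/(A₁E₁) + 1/(A₂E₂)].
|α₁ − α₂|·ΔT = 10.1×10⁻⁶ × 94 = 0.0009494.
1/(A₁E₁) + 1/(A₂E₂) = 1/(2025×122×10³) + 1/(2475×45×10³) = 1.303×10⁻⁸ N⁻¹.
So P = 0.0009494 / 1.303×10⁻⁸ = 72.88 kN.
σ_{magnesium alloy} = P/A₂ = 72880/2475 = 29.45 MPa, tensile.

σ ≈ 29.4 MPa (tensile)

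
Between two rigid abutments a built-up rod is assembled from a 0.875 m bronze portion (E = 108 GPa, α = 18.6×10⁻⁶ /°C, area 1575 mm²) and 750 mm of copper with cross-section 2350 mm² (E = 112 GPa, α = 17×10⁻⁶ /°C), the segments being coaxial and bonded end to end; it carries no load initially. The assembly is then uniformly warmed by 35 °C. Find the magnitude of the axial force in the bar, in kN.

P ≈ 127 kN (compressive)

Free thermal expansion of the whole bar: Σ αᵢΔT Lᵢ = 18.6×10⁻⁶×35×875 + 17×10⁻⁶×35×750 = 1.016 mm.
The walls prevent any net length change, so an axial force P (same in every segment) develops. Compatibility: P · Σ Lᵢ/(AᵢEᵢ) = δ_free.
The series flexibility is Σ Lᵢ/(AᵢEᵢ) = 875/(1575×108×10³) + 750/(2350×112×10³) = 7.994×10⁻⁶ mm/N.
So P = 1.016 / 7.994×10⁻⁶ = 127.1 kN, compressive.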